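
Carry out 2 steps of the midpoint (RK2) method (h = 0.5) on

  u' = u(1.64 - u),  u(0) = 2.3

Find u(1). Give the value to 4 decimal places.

1.8544

Midpoint: k1 = f(t_n, u_n); k2 = f(t_n + h/2, u_n + (h/2)·k1); u_{n+1} = u_n + h·k2.
t=0.000000, u=2.300000:
  k1 = f(0.000000, 2.300000) = -1.518000
  k2 = f(0.250000, 1.920500) = -0.538700
  u ← 2.300000 + 0.5·(-0.538700) = 2.030650
t=0.500000, u=2.030650:
  k1 = f(0.500000, 2.030650) = -0.793273
  k2 = f(0.750000, 1.832332) = -0.352415
  u ← 2.030650 + 0.5·(-0.352415) = 1.854442
u(1) ≈ 1.8544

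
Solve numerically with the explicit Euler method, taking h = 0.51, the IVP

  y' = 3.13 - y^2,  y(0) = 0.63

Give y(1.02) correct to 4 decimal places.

1.5312

Euler: y_{n+1} = y_n + h·f(s_n, y_n).
s=0.000000, y=0.630000: f=2.733100 → y ← 0.630000 + 0.51·2.733100 = 2.023881
s=0.510000, y=2.023881: f=-0.966094 → y ← 2.023881 + 0.51·(-0.966094) = 1.531173
y(1.02) ≈ 1.5312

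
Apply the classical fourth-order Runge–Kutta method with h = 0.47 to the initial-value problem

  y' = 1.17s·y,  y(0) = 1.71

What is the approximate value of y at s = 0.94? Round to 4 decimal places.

2.8670

RK4: k1 = f(s_n, y_n); k2 = f(s_n + h/2, y_n + (h/2)·k1); k3 = f(s_n + h/2, y_n + (h/2)·k2); k4 = f(s_n + h, y_n + h·k3); y_{n+1} = y_n + (h/6)·(k1 + 2k2 + 2k3 + k4).
s=0.000000, y=1.710000:
  k1 = f(0.000000, 1.710000) = 0.000000
  k2 = f(0.235000, 1.710000) = 0.470164
  k3 = f(0.235000, 1.820489) = 0.500543
  k4 = f(0.470000, 1.945255) = 1.069696
  y ← 1.710000 + (0.47/6)·(k1 + 2k2 + 2k3 + k4) = 1.945870
s=0.470000, y=1.945870:
  k1 = f(0.470000, 1.945870) = 1.070034
  k2 = f(0.705000, 2.197328) = 1.812466
  k3 = f(0.705000, 2.371800) = 1.956379
  k4 = f(0.940000, 2.865369) = 3.151332
  y ← 1.945870 + (0.47/6)·(k1 + 2k2 + 2k3 + k4) = 2.866997
y(0.94) ≈ 2.8670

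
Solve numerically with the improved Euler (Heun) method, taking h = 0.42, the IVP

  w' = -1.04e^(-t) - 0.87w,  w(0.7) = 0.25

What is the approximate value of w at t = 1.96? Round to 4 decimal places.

-0.1077

Heun: k1 = f(t_n, w_n); k2 = f(t_n + h, w_n + h·k1); w_{n+1} = w_n + (h/2)·(k1 + k2).
t=0.700000, w=0.250000:
  k1 = f(0.700000, 0.250000) = -0.733949
  k2 = f(1.120000, -0.058258) = -0.288646
  w ← 0.250000 + (0.42/2)·(-0.733949 + (-0.288646)) = 0.035255
t=1.120000, w=0.035255:
  k1 = f(1.120000, 0.035255) = -0.370003
  k2 = f(1.540000, -0.120146) = -0.118429
  w ← 0.035255 + (0.42/2)·(-0.370003 + (-0.118429)) = -0.067316
t=1.540000, w=-0.067316:
  k1 = f(1.540000, -0.067316) = -0.164392
  k2 = f(1.960000, -0.136360) = -0.027859
  w ← -0.067316 + (0.42/2)·(-0.164392 + (-0.027859)) = -0.107688
w(1.96) ≈ -0.1077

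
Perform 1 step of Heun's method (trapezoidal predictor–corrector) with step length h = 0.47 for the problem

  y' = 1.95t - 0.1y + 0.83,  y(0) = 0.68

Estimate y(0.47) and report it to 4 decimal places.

1.2451

Heun: k1 = f(t_n, y_n); k2 = f(t_n + h, y_n + h·k1); y_{n+1} = y_n + (h/2)·(k1 + k2).
t=0.000000, y=0.680000:
  k1 = f(0.000000, 0.680000) = 0.762000
  k2 = f(0.470000, 1.038140) = 1.642686
  y ← 0.680000 + (0.47/2)·(0.762000 + 1.642686) = 1.245101
y(0.47) ≈ 1.2451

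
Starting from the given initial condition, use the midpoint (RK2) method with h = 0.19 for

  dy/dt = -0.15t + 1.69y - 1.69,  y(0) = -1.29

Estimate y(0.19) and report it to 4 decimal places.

-2.1461

Midpoint: k1 = f(t_n, y_n); k2 = f(t_n + h/2, y_n + (h/2)·k1); y_{n+1} = y_n + h·k2.
t=0.000000, y=-1.290000:
  k1 = f(0.000000, -1.290000) = -3.870100
  k2 = f(0.095000, -1.657660) = -4.505695
  y ← -1.290000 + 0.19·(-4.505695) = -2.146082
y(0.19) ≈ -2.1461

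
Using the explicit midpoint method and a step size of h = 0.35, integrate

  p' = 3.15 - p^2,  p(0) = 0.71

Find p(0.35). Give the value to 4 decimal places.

Midpoint: k1 = f(x_n, p_n); k2 = f(x_n + h/2, p_n + (h/2)·k1); p_{n+1} = p_n + h·k2.
x=0.000000, p=0.710000:
  k1 = f(0.000000, 0.710000) = 2.645900
  k2 = f(0.175000, 1.173032) = 1.773995
  p ← 0.710000 + 0.35·1.773995 = 1.330898
p(0.35) ≈ 1.3309

1.3309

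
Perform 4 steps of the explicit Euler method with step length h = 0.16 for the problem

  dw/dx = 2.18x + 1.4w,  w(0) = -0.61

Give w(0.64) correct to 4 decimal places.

Euler: w_{n+1} = w_n + h·f(x_n, w_n).
x=0.000000, w=-0.610000: f=-0.854000 → w ← -0.610000 + 0.16·(-0.854000) = -0.746640
x=0.160000, w=-0.746640: f=-0.696496 → w ← -0.746640 + 0.16·(-0.696496) = -0.858079
x=0.320000, w=-0.858079: f=-0.503711 → w ← -0.858079 + 0.16·(-0.503711) = -0.938673
x=0.480000, w=-0.938673: f=-0.267742 → w ← -0.938673 + 0.16·(-0.267742) = -0.981512
w(0.64) ≈ -0.9815

-0.9815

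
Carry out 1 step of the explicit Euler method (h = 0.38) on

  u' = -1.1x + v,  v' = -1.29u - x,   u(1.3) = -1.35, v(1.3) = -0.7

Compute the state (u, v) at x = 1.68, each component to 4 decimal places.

-2.1594, -0.5322

Euler on (u,v): u_{n+1} = u_n + h·u', v_{n+1} = v_n + h·v'.
1.300000: (-1.350000, -0.700000); f=(-2.130000, 0.441500) → (-2.159400, -0.532230)
(u(1.68), v(1.68)) ≈ (-2.1594, -0.5322)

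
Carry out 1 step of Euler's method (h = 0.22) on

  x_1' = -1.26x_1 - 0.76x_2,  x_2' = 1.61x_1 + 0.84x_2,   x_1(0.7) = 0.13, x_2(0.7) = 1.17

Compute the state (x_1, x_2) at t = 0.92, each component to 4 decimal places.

-0.1017, 1.4323

Euler on (x_1,x_2): x_1_{n+1} = x_1_n + h·x_1', x_2_{n+1} = x_2_n + h·x_2'.
0.700000: (0.130000, 1.170000); f=(-1.053000, 1.192100) → (-0.101660, 1.432262)
(x_1(0.92), x_2(0.92)) ≈ (-0.1017, 1.4323)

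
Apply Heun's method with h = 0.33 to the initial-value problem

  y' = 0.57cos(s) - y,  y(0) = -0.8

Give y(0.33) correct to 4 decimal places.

Heun: k1 = f(s_n, y_n); k2 = f(s_n + h, y_n + h·k1); y_{n+1} = y_n + (h/2)·(k1 + k2).
s=0.000000, y=-0.800000:
  k1 = f(0.000000, -0.800000) = 1.370000
  k2 = f(0.330000, -0.347900) = 0.887144
  y ← -0.800000 + (0.33/2)·(1.370000 + 0.887144) = -0.427571
y(0.33) ≈ -0.4276

-0.4276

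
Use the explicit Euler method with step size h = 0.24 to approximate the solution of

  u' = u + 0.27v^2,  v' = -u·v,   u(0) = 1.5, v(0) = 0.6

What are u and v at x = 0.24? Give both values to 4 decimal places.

1.8833, 0.3840

Euler on (u,v): u_{n+1} = u_n + h·u', v_{n+1} = v_n + h·v'.
0.000000: (1.500000, 0.600000); f=(1.597200, -0.900000) → (1.883328, 0.384000)
(u(0.24), v(0.24)) ≈ (1.8833, 0.3840)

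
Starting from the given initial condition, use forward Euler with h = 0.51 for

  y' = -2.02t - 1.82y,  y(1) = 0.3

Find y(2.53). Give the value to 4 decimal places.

Euler: y_{n+1} = y_n + h·f(t_n, y_n).
t=1.000000, y=0.300000: f=-2.566000 → y ← 0.300000 + 0.51·(-2.566000) = -1.008660
t=1.510000, y=-1.008660: f=-1.214439 → y ← -1.008660 + 0.51·(-1.214439) = -1.628024
t=2.020000, y=-1.628024: f=-1.117397 → y ← -1.628024 + 0.51·(-1.117397) = -2.197896
y(2.53) ≈ -2.1979

-2.1979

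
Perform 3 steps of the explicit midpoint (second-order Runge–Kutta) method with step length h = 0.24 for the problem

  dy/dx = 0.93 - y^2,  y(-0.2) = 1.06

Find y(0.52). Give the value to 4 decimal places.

0.9893

Midpoint: k1 = f(x_n, y_n); k2 = f(x_n + h/2, y_n + (h/2)·k1); y_{n+1} = y_n + h·k2.
x=-0.200000, y=1.060000:
  k1 = f(-0.200000, 1.060000) = -0.193600
  k2 = f(-0.080000, 1.036768) = -0.144888
  y ← 1.060000 + 0.24·(-0.144888) = 1.025227
x=0.040000, y=1.025227:
  k1 = f(0.040000, 1.025227) = -0.121090
  k2 = f(0.160000, 1.010696) = -0.091507
  y ← 1.025227 + 0.24·(-0.091507) = 1.003265
x=0.280000, y=1.003265:
  k1 = f(0.280000, 1.003265) = -0.076541
  k2 = f(0.400000, 0.994080) = -0.058196
  y ← 1.003265 + 0.24·(-0.058196) = 0.989298
y(0.52) ≈ 0.9893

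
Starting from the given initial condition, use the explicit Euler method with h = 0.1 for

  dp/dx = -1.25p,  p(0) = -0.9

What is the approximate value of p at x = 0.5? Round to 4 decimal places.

Euler: p_{n+1} = p_n + h·f(x_n, p_n).
x=0.000000, p=-0.900000: f=1.125000 → p ← -0.900000 + 0.1·1.125000 = -0.787500
x=0.100000, p=-0.787500: f=0.984375 → p ← -0.787500 + 0.1·0.984375 = -0.689062
x=0.200000, p=-0.689062: f=0.861328 → p ← -0.689062 + 0.1·0.861328 = -0.602930
x=0.300000, p=-0.602930: f=0.753662 → p ← -0.602930 + 0.1·0.753662 = -0.527563
x=0.400000, p=-0.527563: f=0.659454 → p ← -0.527563 + 0.1·0.659454 = -0.461618
p(0.5) ≈ -0.4616

-0.4616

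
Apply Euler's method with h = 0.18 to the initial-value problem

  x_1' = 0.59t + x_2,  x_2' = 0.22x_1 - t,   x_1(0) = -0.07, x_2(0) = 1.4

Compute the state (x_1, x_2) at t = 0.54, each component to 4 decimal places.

0.7378, 1.3252

Euler on (x_1,x_2): x_1_{n+1} = x_1_n + h·x_1', x_2_{n+1} = x_2_n + h·x_2'.
0.000000: (-0.070000, 1.400000); f=(1.400000, -0.015400) → (0.182000, 1.397228)
0.180000: (0.182000, 1.397228); f=(1.503428, -0.139960) → (0.452617, 1.372035)
0.360000: (0.452617, 1.372035); f=(1.584435, -0.260424) → (0.737815, 1.325159)
(x_1(0.54), x_2(0.54)) ≈ (0.7378, 1.3252)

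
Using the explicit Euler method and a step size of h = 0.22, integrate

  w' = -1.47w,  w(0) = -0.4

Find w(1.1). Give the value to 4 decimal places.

Euler: w_{n+1} = w_n + h·f(t_n, w_n).
t=0.000000, w=-0.400000: f=0.588000 → w ← -0.400000 + 0.22·0.588000 = -0.270640
t=0.220000, w=-0.270640: f=0.397841 → w ← -0.270640 + 0.22·0.397841 = -0.183115
t=0.440000, w=-0.183115: f=0.269179 → w ← -0.183115 + 0.22·0.269179 = -0.123896
t=0.660000, w=-0.123896: f=0.182127 → w ← -0.123896 + 0.22·0.182127 = -0.083828
t=0.880000, w=-0.083828: f=0.123227 → w ← -0.083828 + 0.22·0.123227 = -0.056718
w(1.1) ≈ -0.0567

-0.0567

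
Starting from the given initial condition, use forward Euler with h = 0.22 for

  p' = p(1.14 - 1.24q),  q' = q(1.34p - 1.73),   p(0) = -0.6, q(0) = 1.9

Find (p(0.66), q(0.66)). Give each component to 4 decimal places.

-0.5111, 0.2006

Euler on (p,q): p_{n+1} = p_n + h·p', q_{n+1} = q_n + h·q'.
0.000000: (-0.600000, 1.900000); f=(0.729600, -4.814600) → (-0.439488, 0.840788)
0.220000: (-0.439488, 0.840788); f=(-0.042816, -1.949715) → (-0.448908, 0.411851)
0.440000: (-0.448908, 0.411851); f=(-0.282500, -0.960245) → (-0.511058, 0.200597)
(p(0.66), q(0.66)) ≈ (-0.5111, 0.2006)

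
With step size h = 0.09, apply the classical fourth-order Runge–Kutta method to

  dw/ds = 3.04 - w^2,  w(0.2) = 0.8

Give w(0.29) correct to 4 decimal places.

RK4: k1 = f(s_n, w_n); k2 = f(s_n + h/2, w_n + (h/2)·k1); k3 = f(s_n + h/2, w_n + (h/2)·k2); k4 = f(s_n + h, w_n + h·k3); w_{n+1} = w_n + (h/6)·(k1 + 2k2 + 2k3 + k4).
s=0.200000, w=0.800000:
  k1 = f(0.200000, 0.800000) = 2.400000
  k2 = f(0.245000, 0.908000) = 2.215536
  k3 = f(0.245000, 0.899699) = 2.230541
  k4 = f(0.290000, 1.000749) = 2.038502
  w ← 0.800000 + (0.09/6)·(k1 + 2k2 + 2k3 + k4) = 0.999960
w(0.29) ≈ 1.0000

1.0000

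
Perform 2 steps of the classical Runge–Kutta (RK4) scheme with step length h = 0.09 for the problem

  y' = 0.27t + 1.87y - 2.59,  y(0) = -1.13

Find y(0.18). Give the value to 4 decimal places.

RK4: k1 = f(t_n, y_n); k2 = f(t_n + h/2, y_n + (h/2)·k1); k3 = f(t_n + h/2, y_n + (h/2)·k2); k4 = f(t_n + h, y_n + h·k3); y_{n+1} = y_n + (h/6)·(k1 + 2k2 + 2k3 + k4).
t=0.000000, y=-1.130000:
  k1 = f(0.000000, -1.130000) = -4.703100
  k2 = f(0.045000, -1.341639) = -5.086716
  k3 = f(0.045000, -1.358902) = -5.118997
  k4 = f(0.090000, -1.590710) = -5.540327
  y ← -1.130000 + (0.09/6)·(k1 + 2k2 + 2k3 + k4) = -1.589823
t=0.090000, y=-1.589823:
  k1 = f(0.090000, -1.589823) = -5.538669
  k2 = f(0.135000, -1.839063) = -5.992598
  k3 = f(0.135000, -1.859490) = -6.030796
  k4 = f(0.180000, -2.132594) = -6.529352
  y ← -1.589823 + (0.09/6)·(k1 + 2k2 + 2k3 + k4) = -2.131545
y(0.18) ≈ -2.1315

-2.1315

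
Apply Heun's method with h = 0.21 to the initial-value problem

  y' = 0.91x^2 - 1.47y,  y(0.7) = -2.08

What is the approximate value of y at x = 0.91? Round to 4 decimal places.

-1.4255

Heun: k1 = f(x_n, y_n); k2 = f(x_n + h, y_n + h·k1); y_{n+1} = y_n + (h/2)·(k1 + k2).
x=0.700000, y=-2.080000:
  k1 = f(0.700000, -2.080000) = 3.503500
  k2 = f(0.910000, -1.344265) = 2.729641
  y ← -2.080000 + (0.21/2)·(3.503500 + 2.729641) = -1.425520
y(0.91) ≈ -1.4255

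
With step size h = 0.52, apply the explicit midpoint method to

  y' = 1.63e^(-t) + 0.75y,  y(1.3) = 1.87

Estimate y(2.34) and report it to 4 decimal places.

4.4790

Midpoint: k1 = f(t_n, y_n); k2 = f(t_n + h/2, y_n + (h/2)·k1); y_{n+1} = y_n + h·k2.
t=1.300000, y=1.870000:
  k1 = f(1.300000, 1.870000) = 1.846727
  k2 = f(1.560000, 2.350149) = 2.105134
  y ← 1.870000 + 0.52·2.105134 = 2.964669
t=1.820000, y=2.964669:
  k1 = f(1.820000, 2.964669) = 2.487604
  k2 = f(2.080000, 3.611446) = 2.912221
  y ← 2.964669 + 0.52·2.912221 = 4.479024
y(2.34) ≈ 4.4790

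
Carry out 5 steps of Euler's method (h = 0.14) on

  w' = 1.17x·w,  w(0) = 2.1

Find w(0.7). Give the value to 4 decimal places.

2.6215

Euler: w_{n+1} = w_n + h·f(x_n, w_n).
x=0.000000, w=2.100000: f=0.000000 → w ← 2.100000 + 0.14·0.000000 = 2.100000
x=0.140000, w=2.100000: f=0.343980 → w ← 2.100000 + 0.14·0.343980 = 2.148157
x=0.280000, w=2.148157: f=0.703736 → w ← 2.148157 + 0.14·0.703736 = 2.246680
x=0.420000, w=2.246680: f=1.104019 → w ← 2.246680 + 0.14·1.104019 = 2.401243
x=0.560000, w=2.401243: f=1.573294 → w ← 2.401243 + 0.14·1.573294 = 2.621504
w(0.7) ≈ 2.6215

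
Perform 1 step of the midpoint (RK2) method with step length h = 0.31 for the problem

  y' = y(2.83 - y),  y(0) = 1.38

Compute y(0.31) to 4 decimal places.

Midpoint: k1 = f(s_n, y_n); k2 = f(s_n + h/2, y_n + (h/2)·k1); y_{n+1} = y_n + h·k2.
s=0.000000, y=1.380000:
  k1 = f(0.000000, 1.380000) = 2.001000
  k2 = f(0.155000, 1.690155) = 1.926515
  y ← 1.380000 + 0.31·1.926515 = 1.977220
y(0.31) ≈ 1.9772

1.9772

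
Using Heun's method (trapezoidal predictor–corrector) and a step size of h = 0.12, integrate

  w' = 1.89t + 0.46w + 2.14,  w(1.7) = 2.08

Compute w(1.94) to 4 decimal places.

Heun: k1 = f(t_n, w_n); k2 = f(t_n + h, w_n + h·k1); w_{n+1} = w_n + (h/2)·(k1 + k2).
t=1.700000, w=2.080000:
  k1 = f(1.700000, 2.080000) = 6.309800
  k2 = f(1.820000, 2.837176) = 6.884901
  w ← 2.080000 + (0.12/2)·(6.309800 + 6.884901) = 2.871682
t=1.820000, w=2.871682:
  k1 = f(1.820000, 2.871682) = 6.900774
  k2 = f(1.940000, 3.699775) = 7.508496
  w ← 2.871682 + (0.12/2)·(6.900774 + 7.508496) = 3.736238
w(1.94) ≈ 3.7362

3.7362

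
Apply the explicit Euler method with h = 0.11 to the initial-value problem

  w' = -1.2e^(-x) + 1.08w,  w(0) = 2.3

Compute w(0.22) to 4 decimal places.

2.6130

Euler: w_{n+1} = w_n + h·f(x_n, w_n).
x=0.000000, w=2.300000: f=1.284000 → w ← 2.300000 + 0.11·1.284000 = 2.441240
x=0.110000, w=2.441240: f=1.561538 → w ← 2.441240 + 0.11·1.561538 = 2.613009
w(0.22) ≈ 2.6130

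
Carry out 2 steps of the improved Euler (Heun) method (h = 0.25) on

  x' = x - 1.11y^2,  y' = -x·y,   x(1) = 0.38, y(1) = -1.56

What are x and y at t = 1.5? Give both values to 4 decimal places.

Heun on (x,y): k1 = f(t_n, state_n); k2 = f(t_n + h, state_n + h·k1); state_{n+1} = state_n + (h/2)·(k1 + k2).
1.000000: (0.380000, -1.560000)
  k1 = (-2.321296, 0.592800)
  predictor → (-0.200324, -1.411800)
  k2 = (-2.412753, -0.282817)
  → (-0.211756, -1.521252)
1.250000: (-0.211756, -1.521252)
  k1 = (-2.780527, -0.322134)
  predictor → (-0.906888, -1.601786)
  k2 = (-3.754835, -1.452640)
  → (-1.028676, -1.743099)
(x(1.5), y(1.5)) ≈ (-1.0287, -1.7431)

-1.0287, -1.7431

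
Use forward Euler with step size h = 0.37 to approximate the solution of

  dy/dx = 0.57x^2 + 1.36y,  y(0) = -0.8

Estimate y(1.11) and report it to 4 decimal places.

-2.5584

Euler: y_{n+1} = y_n + h·f(x_n, y_n).
x=0.000000, y=-0.800000: f=-1.088000 → y ← -0.800000 + 0.37·(-1.088000) = -1.202560
x=0.370000, y=-1.202560: f=-1.557449 → y ← -1.202560 + 0.37·(-1.557449) = -1.778816
x=0.740000, y=-1.778816: f=-2.107058 → y ← -1.778816 + 0.37·(-2.107058) = -2.558427
y(1.11) ≈ -2.5584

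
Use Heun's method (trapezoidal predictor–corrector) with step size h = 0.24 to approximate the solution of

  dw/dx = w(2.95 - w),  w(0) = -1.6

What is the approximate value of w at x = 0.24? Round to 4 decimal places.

-5.0030

Heun: k1 = f(x_n, w_n); k2 = f(x_n + h, w_n + h·k1); w_{n+1} = w_n + (h/2)·(k1 + k2).
x=0.000000, w=-1.600000:
  k1 = f(0.000000, -1.600000) = -7.280000
  k2 = f(0.240000, -3.347200) = -21.077988
  w ← -1.600000 + (0.24/2)·(-7.280000 + (-21.077988)) = -5.002959
w(0.24) ≈ -5.0030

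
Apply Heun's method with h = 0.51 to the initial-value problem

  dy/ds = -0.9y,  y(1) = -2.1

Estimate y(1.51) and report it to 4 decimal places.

Heun: k1 = f(s_n, y_n); k2 = f(s_n + h, y_n + h·k1); y_{n+1} = y_n + (h/2)·(k1 + k2).
s=1.000000, y=-2.100000:
  k1 = f(1.000000, -2.100000) = 1.890000
  k2 = f(1.510000, -1.136100) = 1.022490
  y ← -2.100000 + (0.51/2)·(1.890000 + 1.022490) = -1.357315
y(1.51) ≈ -1.3573

-1.3573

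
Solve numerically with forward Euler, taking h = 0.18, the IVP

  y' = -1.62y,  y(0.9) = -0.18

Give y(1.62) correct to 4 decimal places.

-0.0453

Euler: y_{n+1} = y_n + h·f(t_n, y_n).
t=0.900000, y=-0.180000: f=0.291600 → y ← -0.180000 + 0.18·0.291600 = -0.127512
t=1.080000, y=-0.127512: f=0.206569 → y ← -0.127512 + 0.18·0.206569 = -0.090330
t=1.260000, y=-0.090330: f=0.146334 → y ← -0.090330 + 0.18·0.146334 = -0.063989
t=1.440000, y=-0.063989: f=0.103663 → y ← -0.063989 + 0.18·0.103663 = -0.045330
y(1.62) ≈ -0.0453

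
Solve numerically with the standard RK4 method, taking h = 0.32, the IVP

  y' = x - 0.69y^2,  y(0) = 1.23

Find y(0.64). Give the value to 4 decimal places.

RK4: k1 = f(x_n, y_n); k2 = f(x_n + h/2, y_n + (h/2)·k1); k3 = f(x_n + h/2, y_n + (h/2)·k2); k4 = f(x_n + h, y_n + h·k3); y_{n+1} = y_n + (h/6)·(k1 + 2k2 + 2k3 + k4).
x=0.000000, y=1.230000:
  k1 = f(0.000000, 1.230000) = -1.043901
  k2 = f(0.160000, 1.062976) = -0.619643
  k3 = f(0.160000, 1.130857) = -0.722398
  k4 = f(0.320000, 0.998833) = -0.368390
  y ← 1.230000 + (0.32/6)·(k1 + 2k2 + 2k3 + k4) = 1.011527
x=0.320000, y=1.011527:
  k1 = f(0.320000, 1.011527) = -0.385999
  k2 = f(0.480000, 0.949767) = -0.142420
  k3 = f(0.480000, 0.988740) = -0.194548
  k4 = f(0.640000, 0.949271) = 0.018230
  y ← 1.011527 + (0.32/6)·(k1 + 2k2 + 2k3 + k4) = 0.955969
y(0.64) ≈ 0.9560

0.9560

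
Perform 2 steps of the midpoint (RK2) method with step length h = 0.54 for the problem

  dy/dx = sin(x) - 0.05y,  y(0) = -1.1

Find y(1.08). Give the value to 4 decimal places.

-0.5146

Midpoint: k1 = f(x_n, y_n); k2 = f(x_n + h/2, y_n + (h/2)·k1); y_{n+1} = y_n + h·k2.
x=0.000000, y=-1.100000:
  k1 = f(0.000000, -1.100000) = 0.055000
  k2 = f(0.270000, -1.085150) = 0.320989
  y ← -1.100000 + 0.54·0.320989 = -0.926666
x=0.540000, y=-0.926666:
  k1 = f(0.540000, -0.926666) = 0.560469
  k2 = f(0.810000, -0.775339) = 0.763054
  y ← -0.926666 + 0.54·0.763054 = -0.514617
y(1.08) ≈ -0.5146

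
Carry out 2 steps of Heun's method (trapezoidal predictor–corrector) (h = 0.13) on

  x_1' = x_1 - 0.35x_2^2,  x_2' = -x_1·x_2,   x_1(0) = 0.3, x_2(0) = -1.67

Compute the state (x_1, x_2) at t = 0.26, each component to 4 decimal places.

Heun on (x_1,x_2): k1 = f(t_n, state_n); k2 = f(t_n + h, state_n + h·k1); state_{n+1} = state_n + (h/2)·(k1 + k2).
0.000000: (0.300000, -1.670000)
  k1 = (-0.676115, 0.501000)
  predictor → (0.212105, -1.604870)
  k2 = (-0.689358, 0.340401)
  → (0.211244, -1.615309)
0.130000: (0.211244, -1.615309)
  k1 = (-0.701984, 0.341225)
  predictor → (0.119986, -1.570950)
  k2 = (-0.743773, 0.188493)
  → (0.117270, -1.580877)
(x_1(0.26), x_2(0.26)) ≈ (0.1173, -1.5809)

0.1173, -1.5809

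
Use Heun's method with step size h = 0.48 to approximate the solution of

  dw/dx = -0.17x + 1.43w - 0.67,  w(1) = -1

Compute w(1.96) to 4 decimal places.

-5.3863

Heun: k1 = f(x_n, w_n); k2 = f(x_n + h, w_n + h·k1); w_{n+1} = w_n + (h/2)·(k1 + k2).
x=1.000000, w=-1.000000:
  k1 = f(1.000000, -1.000000) = -2.270000
  k2 = f(1.480000, -2.089600) = -3.909728
  w ← -1.000000 + (0.48/2)·(-2.270000 + (-3.909728)) = -2.483135
x=1.480000, w=-2.483135:
  k1 = f(1.480000, -2.483135) = -4.472483
  k2 = f(1.960000, -4.629926) = -7.623995
  w ← -2.483135 + (0.48/2)·(-4.472483 + (-7.623995)) = -5.386289
w(1.96) ≈ -5.3863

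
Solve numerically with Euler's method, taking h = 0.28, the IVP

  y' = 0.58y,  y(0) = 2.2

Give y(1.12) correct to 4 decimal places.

Euler: y_{n+1} = y_n + h·f(x_n, y_n).
x=0.000000, y=2.200000: f=1.276000 → y ← 2.200000 + 0.28·1.276000 = 2.557280
x=0.280000, y=2.557280: f=1.483222 → y ← 2.557280 + 0.28·1.483222 = 2.972582
x=0.560000, y=2.972582: f=1.724098 → y ← 2.972582 + 0.28·1.724098 = 3.455330
x=0.840000, y=3.455330: f=2.004091 → y ← 3.455330 + 0.28·2.004091 = 4.016475
y(1.12) ≈ 4.0165

4.0165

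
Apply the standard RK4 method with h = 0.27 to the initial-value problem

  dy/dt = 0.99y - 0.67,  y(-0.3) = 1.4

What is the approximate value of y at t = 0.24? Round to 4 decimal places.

RK4: k1 = f(t_n, y_n); k2 = f(t_n + h/2, y_n + (h/2)·k1); k3 = f(t_n + h/2, y_n + (h/2)·k2); k4 = f(t_n + h, y_n + h·k3); y_{n+1} = y_n + (h/6)·(k1 + 2k2 + 2k3 + k4).
t=-0.300000, y=1.400000:
  k1 = f(-0.300000, 1.400000) = 0.716000
  k2 = f(-0.165000, 1.496660) = 0.811693
  k3 = f(-0.165000, 1.509579) = 0.824483
  k4 = f(-0.030000, 1.622610) = 0.936384
  y ← 1.400000 + (0.27/6)·(k1 + 2k2 + 2k3 + k4) = 1.621613
t=-0.030000, y=1.621613:
  k1 = f(-0.030000, 1.621613) = 0.935397
  k2 = f(0.105000, 1.747892) = 1.060413
  k3 = f(0.105000, 1.764769) = 1.077121
  k4 = f(0.240000, 1.912436) = 1.223312
  y ← 1.621613 + (0.27/6)·(k1 + 2k2 + 2k3 + k4) = 1.911133
y(0.24) ≈ 1.9111

1.9111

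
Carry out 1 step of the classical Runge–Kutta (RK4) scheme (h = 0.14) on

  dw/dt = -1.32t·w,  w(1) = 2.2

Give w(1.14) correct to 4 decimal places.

1.8053

RK4: k1 = f(t_n, w_n); k2 = f(t_n + h/2, w_n + (h/2)·k1); k3 = f(t_n + h/2, w_n + (h/2)·k2); k4 = f(t_n + h, w_n + h·k3); w_{n+1} = w_n + (h/6)·(k1 + 2k2 + 2k3 + k4).
t=1.000000, w=2.200000:
  k1 = f(1.000000, 2.200000) = -2.904000
  k2 = f(1.070000, 1.996720) = -2.820167
  k3 = f(1.070000, 2.002588) = -2.828456
  k4 = f(1.140000, 1.804016) = -2.714684
  w ← 2.200000 + (0.14/6)·(k1 + 2k2 + 2k3 + k4) = 1.805295
w(1.14) ≈ 1.8053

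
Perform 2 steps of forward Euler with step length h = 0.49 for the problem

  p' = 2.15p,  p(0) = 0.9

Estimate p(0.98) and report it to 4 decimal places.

Euler: p_{n+1} = p_n + h·f(t_n, p_n).
t=0.000000, p=0.900000: f=1.935000 → p ← 0.900000 + 0.49·1.935000 = 1.848150
t=0.490000, p=1.848150: f=3.973522 → p ← 1.848150 + 0.49·3.973522 = 3.795176
p(0.98) ≈ 3.7952

3.7952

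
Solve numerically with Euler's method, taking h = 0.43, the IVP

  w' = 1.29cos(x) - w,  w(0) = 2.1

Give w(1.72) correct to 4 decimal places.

Euler: w_{n+1} = w_n + h·f(x_n, w_n).
x=0.000000, w=2.100000: f=-0.810000 → w ← 2.100000 + 0.43·(-0.810000) = 1.751700
x=0.430000, w=1.751700: f=-0.579134 → w ← 1.751700 + 0.43·(-0.579134) = 1.502672
x=0.860000, w=1.502672: f=-0.661028 → w ← 1.502672 + 0.43·(-0.661028) = 1.218430
x=1.290000, w=1.218430: f=-0.860944 → w ← 1.218430 + 0.43·(-0.860944) = 0.848224
w(1.72) ≈ 0.8482

0.8482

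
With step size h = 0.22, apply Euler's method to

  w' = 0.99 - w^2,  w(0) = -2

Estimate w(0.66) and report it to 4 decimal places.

-7.3122

Euler: w_{n+1} = w_n + h·f(s_n, w_n).
s=0.000000, w=-2.000000: f=-3.010000 → w ← -2.000000 + 0.22·(-3.010000) = -2.662200
s=0.220000, w=-2.662200: f=-6.097309 → w ← -2.662200 + 0.22·(-6.097309) = -4.003608
s=0.440000, w=-4.003608: f=-15.038877 → w ← -4.003608 + 0.22·(-15.038877) = -7.312161
w(0.66) ≈ -7.3122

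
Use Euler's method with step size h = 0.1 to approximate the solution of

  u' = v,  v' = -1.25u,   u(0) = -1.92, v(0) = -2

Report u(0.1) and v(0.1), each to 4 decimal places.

-2.1200, -1.7600

Euler on (u,v): u_{n+1} = u_n + h·u', v_{n+1} = v_n + h·v'.
0.000000: (-1.920000, -2.000000); f=(-2.000000, 2.400000) → (-2.120000, -1.760000)
(u(0.1), v(0.1)) ≈ (-2.1200, -1.7600)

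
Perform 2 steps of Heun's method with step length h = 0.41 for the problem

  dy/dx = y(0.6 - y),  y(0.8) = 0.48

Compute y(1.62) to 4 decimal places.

0.5202

Heun: k1 = f(x_n, y_n); k2 = f(x_n + h, y_n + h·k1); y_{n+1} = y_n + (h/2)·(k1 + k2).
x=0.800000, y=0.480000:
  k1 = f(0.800000, 0.480000) = 0.057600
  k2 = f(1.210000, 0.503616) = 0.048541
  y ← 0.480000 + (0.41/2)·(0.057600 + 0.048541) = 0.501759
x=1.210000, y=0.501759:
  k1 = f(1.210000, 0.501759) = 0.049293
  k2 = f(1.620000, 0.521969) = 0.040730
  y ← 0.501759 + (0.41/2)·(0.049293 + 0.040730) = 0.520214
y(1.62) ≈ 0.5202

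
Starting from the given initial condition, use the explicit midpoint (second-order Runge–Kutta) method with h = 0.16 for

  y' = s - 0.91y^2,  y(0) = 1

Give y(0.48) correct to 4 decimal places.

Midpoint: k1 = f(s_n, y_n); k2 = f(s_n + h/2, y_n + (h/2)·k1); y_{n+1} = y_n + h·k2.
s=0.000000, y=1.000000:
  k1 = f(0.000000, 1.000000) = -0.910000
  k2 = f(0.080000, 0.927200) = -0.702327
  y ← 1.000000 + 0.16·(-0.702327) = 0.887628
s=0.160000, y=0.887628:
  k1 = f(0.160000, 0.887628) = -0.556973
  k2 = f(0.240000, 0.843070) = -0.406798
  y ← 0.887628 + 0.16·(-0.406798) = 0.822540
s=0.320000, y=0.822540:
  k1 = f(0.320000, 0.822540) = -0.295681
  k2 = f(0.400000, 0.798886) = -0.180779
  y ← 0.822540 + 0.16·(-0.180779) = 0.793615
y(0.48) ≈ 0.7936

0.7936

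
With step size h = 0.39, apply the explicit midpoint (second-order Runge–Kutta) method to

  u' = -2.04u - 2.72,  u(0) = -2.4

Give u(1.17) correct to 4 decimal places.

-1.4841

Midpoint: k1 = f(x_n, u_n); k2 = f(x_n + h/2, u_n + (h/2)·k1); u_{n+1} = u_n + h·k2.
x=0.000000, u=-2.400000:
  k1 = f(0.000000, -2.400000) = 2.176000
  k2 = f(0.195000, -1.975680) = 1.310387
  u ← -2.400000 + 0.39·1.310387 = -1.888949
x=0.390000, u=-1.888949:
  k1 = f(0.390000, -1.888949) = 1.133456
  k2 = f(0.585000, -1.667925) = 0.682567
  u ← -1.888949 + 0.39·0.682567 = -1.622748
x=0.780000, u=-1.622748:
  k1 = f(0.780000, -1.622748) = 0.590406
  k2 = f(0.975000, -1.507619) = 0.355542
  u ← -1.622748 + 0.39·0.355542 = -1.484086
u(1.17) ≈ -1.4841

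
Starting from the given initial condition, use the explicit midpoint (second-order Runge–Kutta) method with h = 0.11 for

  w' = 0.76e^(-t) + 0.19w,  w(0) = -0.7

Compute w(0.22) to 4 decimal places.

-0.5765

Midpoint: k1 = f(t_n, w_n); k2 = f(t_n + h/2, w_n + (h/2)·k1); w_{n+1} = w_n + h·k2.
t=0.000000, w=-0.700000:
  k1 = f(0.000000, -0.700000) = 0.627000
  k2 = f(0.055000, -0.665515) = 0.592881
  w ← -0.700000 + 0.11·0.592881 = -0.634783
t=0.110000, w=-0.634783:
  k1 = f(0.110000, -0.634783) = 0.560225
  k2 = f(0.165000, -0.603971) = 0.529645
  w ← -0.634783 + 0.11·0.529645 = -0.576522
w(0.22) ≈ -0.5765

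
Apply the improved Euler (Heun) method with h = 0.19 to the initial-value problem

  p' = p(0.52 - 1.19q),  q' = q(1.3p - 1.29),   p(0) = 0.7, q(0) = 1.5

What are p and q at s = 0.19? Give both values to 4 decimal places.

0.5585, 1.3667

Heun on (p,q): k1 = f(s_n, state_n); k2 = f(s_n + h, state_n + h·k1); state_{n+1} = state_n + (h/2)·(k1 + k2).
0.000000: (0.700000, 1.500000)
  k1 = (-0.885500, -0.570000)
  predictor → (0.531755, 1.391700)
  k2 = (-0.604139, -0.833237)
  → (0.558484, 1.366693)
(p(0.19), q(0.19)) ≈ (0.5585, 1.3667)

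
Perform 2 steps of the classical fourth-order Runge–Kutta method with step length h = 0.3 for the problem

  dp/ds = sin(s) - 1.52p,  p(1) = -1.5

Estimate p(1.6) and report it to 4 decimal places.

RK4: k1 = f(s_n, p_n); k2 = f(s_n + h/2, p_n + (h/2)·k1); k3 = f(s_n + h/2, p_n + (h/2)·k2); k4 = f(s_n + h, p_n + h·k3); p_{n+1} = p_n + (h/6)·(k1 + 2k2 + 2k3 + k4).
s=1.000000, p=-1.500000:
  k1 = f(1.000000, -1.500000) = 3.121471
  k2 = f(1.150000, -1.031779) = 2.481069
  k3 = f(1.150000, -1.127840) = 2.627080
  k4 = f(1.300000, -0.711876) = 2.045610
  p ← -1.500000 + (0.3/6)·(k1 + 2k2 + 2k3 + k4) = -0.730831
s=1.300000, p=-0.730831:
  k1 = f(1.300000, -0.730831) = 2.074421
  k2 = f(1.450000, -0.419668) = 1.630608
  k3 = f(1.450000, -0.486240) = 1.731798
  k4 = f(1.600000, -0.211292) = 1.320737
  p ← -0.730831 + (0.3/6)·(k1 + 2k2 + 2k3 + k4) = -0.224833
p(1.6) ≈ -0.2248

-0.2248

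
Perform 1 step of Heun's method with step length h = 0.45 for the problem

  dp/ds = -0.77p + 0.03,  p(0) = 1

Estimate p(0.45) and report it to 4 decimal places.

0.7247

Heun: k1 = f(s_n, p_n); k2 = f(s_n + h, p_n + h·k1); p_{n+1} = p_n + (h/2)·(k1 + k2).
s=0.000000, p=1.000000:
  k1 = f(0.000000, 1.000000) = -0.740000
  k2 = f(0.450000, 0.667000) = -0.483590
  p ← 1.000000 + (0.45/2)·(-0.740000 + (-0.483590)) = 0.724692
p(0.45) ≈ 0.7247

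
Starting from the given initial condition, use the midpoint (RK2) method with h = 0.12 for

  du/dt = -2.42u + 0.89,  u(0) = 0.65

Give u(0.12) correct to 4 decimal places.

Midpoint: k1 = f(t_n, u_n); k2 = f(t_n + h/2, u_n + (h/2)·k1); u_{n+1} = u_n + h·k2.
t=0.000000, u=0.650000:
  k1 = f(0.000000, 0.650000) = -0.683000
  k2 = f(0.060000, 0.609020) = -0.583828
  u ← 0.650000 + 0.12·(-0.583828) = 0.579941
u(0.12) ≈ 0.5799

0.5799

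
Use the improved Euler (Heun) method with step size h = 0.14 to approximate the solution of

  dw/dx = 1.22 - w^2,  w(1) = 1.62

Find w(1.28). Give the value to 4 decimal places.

1.3609

Heun: k1 = f(x_n, w_n); k2 = f(x_n + h, w_n + h·k1); w_{n+1} = w_n + (h/2)·(k1 + k2).
x=1.000000, w=1.620000:
  k1 = f(1.000000, 1.620000) = -1.404400
  k2 = f(1.140000, 1.423384) = -0.806022
  w ← 1.620000 + (0.14/2)·(-1.404400 + (-0.806022)) = 1.465270
x=1.140000, w=1.465270:
  k1 = f(1.140000, 1.465270) = -0.927018
  k2 = f(1.280000, 1.335488) = -0.563528
  w ← 1.465270 + (0.14/2)·(-0.927018 + (-0.563528)) = 1.360932
w(1.28) ≈ 1.3609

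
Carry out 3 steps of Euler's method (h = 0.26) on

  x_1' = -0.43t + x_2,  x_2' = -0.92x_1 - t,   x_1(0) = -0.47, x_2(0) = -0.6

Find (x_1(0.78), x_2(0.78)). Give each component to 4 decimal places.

-0.9454, -0.3536

Euler on (x_1,x_2): x_1_{n+1} = x_1_n + h·x_1', x_2_{n+1} = x_2_n + h·x_2'.
0.000000: (-0.470000, -0.600000); f=(-0.600000, 0.432400) → (-0.626000, -0.487576)
0.260000: (-0.626000, -0.487576); f=(-0.599376, 0.315920) → (-0.781838, -0.405437)
0.520000: (-0.781838, -0.405437); f=(-0.629037, 0.199291) → (-0.945387, -0.353621)
(x_1(0.78), x_2(0.78)) ≈ (-0.9454, -0.3536)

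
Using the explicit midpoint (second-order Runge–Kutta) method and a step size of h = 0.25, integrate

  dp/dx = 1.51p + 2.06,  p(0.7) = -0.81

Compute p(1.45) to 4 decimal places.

Midpoint: k1 = f(x_n, p_n); k2 = f(x_n + h/2, p_n + (h/2)·k1); p_{n+1} = p_n + h·k2.
x=0.700000, p=-0.810000:
  k1 = f(0.700000, -0.810000) = 0.836900
  k2 = f(0.825000, -0.705388) = 0.994865
  p ← -0.810000 + 0.25·0.994865 = -0.561284
x=0.950000, p=-0.561284:
  k1 = f(0.950000, -0.561284) = 1.212461
  k2 = f(1.075000, -0.409726) = 1.441314
  p ← -0.561284 + 0.25·1.441314 = -0.200955
x=1.200000, p=-0.200955:
  k1 = f(1.200000, -0.200955) = 1.756557
  k2 = f(1.325000, 0.018614) = 2.088108
  p ← -0.200955 + 0.25·2.088108 = 0.321072
p(1.45) ≈ 0.3211

0.3211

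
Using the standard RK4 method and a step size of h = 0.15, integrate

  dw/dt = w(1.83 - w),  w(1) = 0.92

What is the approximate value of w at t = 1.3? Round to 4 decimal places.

1.1647

RK4: k1 = f(t_n, w_n); k2 = f(t_n + h/2, w_n + (h/2)·k1); k3 = f(t_n + h/2, w_n + (h/2)·k2); k4 = f(t_n + h, w_n + h·k3); w_{n+1} = w_n + (h/6)·(k1 + 2k2 + 2k3 + k4).
t=1.000000, w=0.920000:
  k1 = f(1.000000, 0.920000) = 0.837200
  k2 = f(1.075000, 0.982790) = 0.832630
  k3 = f(1.075000, 0.982447) = 0.832676
  k4 = f(1.150000, 1.044901) = 0.820351
  w ← 0.920000 + (0.15/6)·(k1 + 2k2 + 2k3 + k4) = 1.044704
t=1.150000, w=1.044704:
  k1 = f(1.150000, 1.044704) = 0.820402
  k2 = f(1.225000, 1.106234) = 0.800654
  k3 = f(1.225000, 1.104753) = 0.801219
  k4 = f(1.300000, 1.164887) = 0.774782
  w ← 1.044704 + (0.15/6)·(k1 + 2k2 + 2k3 + k4) = 1.164677
w(1.3) ≈ 1.1647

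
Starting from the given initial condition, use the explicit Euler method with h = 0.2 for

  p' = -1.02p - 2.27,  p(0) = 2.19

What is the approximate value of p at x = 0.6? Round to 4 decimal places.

Euler: p_{n+1} = p_n + h·f(x_n, p_n).
x=0.000000, p=2.190000: f=-4.503800 → p ← 2.190000 + 0.2·(-4.503800) = 1.289240
x=0.200000, p=1.289240: f=-3.585025 → p ← 1.289240 + 0.2·(-3.585025) = 0.572235
x=0.400000, p=0.572235: f=-2.853680 → p ← 0.572235 + 0.2·(-2.853680) = 0.001499
p(0.6) ≈ 0.0015

0.0015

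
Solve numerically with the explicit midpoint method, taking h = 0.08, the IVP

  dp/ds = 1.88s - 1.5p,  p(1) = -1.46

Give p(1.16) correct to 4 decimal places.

Midpoint: k1 = f(s_n, p_n); k2 = f(s_n + h/2, p_n + (h/2)·k1); p_{n+1} = p_n + h·k2.
s=1.000000, p=-1.460000:
  k1 = f(1.000000, -1.460000) = 4.070000
  k2 = f(1.040000, -1.297200) = 3.901000
  p ← -1.460000 + 0.08·3.901000 = -1.147920
s=1.080000, p=-1.147920:
  k1 = f(1.080000, -1.147920) = 3.752280
  k2 = f(1.120000, -0.997829) = 3.602343
  p ← -1.147920 + 0.08·3.602343 = -0.859733
p(1.16) ≈ -0.8597

-0.8597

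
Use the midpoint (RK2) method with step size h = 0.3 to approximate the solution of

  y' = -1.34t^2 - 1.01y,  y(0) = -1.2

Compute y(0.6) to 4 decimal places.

-0.7449

Midpoint: k1 = f(t_n, y_n); k2 = f(t_n + h/2, y_n + (h/2)·k1); y_{n+1} = y_n + h·k2.
t=0.000000, y=-1.200000:
  k1 = f(0.000000, -1.200000) = 1.212000
  k2 = f(0.150000, -1.018200) = 0.998232
  y ← -1.200000 + 0.3·0.998232 = -0.900530
t=0.300000, y=-0.900530:
  k1 = f(0.300000, -0.900530) = 0.788936
  k2 = f(0.450000, -0.782190) = 0.518662
  y ← -0.900530 + 0.3·0.518662 = -0.744932
y(0.6) ≈ -0.7449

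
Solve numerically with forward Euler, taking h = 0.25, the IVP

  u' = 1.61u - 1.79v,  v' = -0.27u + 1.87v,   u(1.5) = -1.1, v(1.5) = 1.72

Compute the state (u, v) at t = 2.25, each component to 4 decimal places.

Euler on (u,v): u_{n+1} = u_n + h·u', v_{n+1} = v_n + h·v'.
1.500000: (-1.100000, 1.720000); f=(-4.849800, 3.513400) → (-2.312450, 2.598350)
1.750000: (-2.312450, 2.598350); f=(-8.374091, 5.483276) → (-4.405973, 3.969169)
2.000000: (-4.405973, 3.969169); f=(-14.198429, 8.611959) → (-7.955580, 6.122159)
(u(2.25), v(2.25)) ≈ (-7.9556, 6.1222)

-7.9556, 6.1222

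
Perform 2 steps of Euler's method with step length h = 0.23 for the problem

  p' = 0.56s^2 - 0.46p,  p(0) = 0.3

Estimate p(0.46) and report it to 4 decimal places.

Euler: p_{n+1} = p_n + h·f(s_n, p_n).
s=0.000000, p=0.300000: f=-0.138000 → p ← 0.300000 + 0.23·(-0.138000) = 0.268260
s=0.230000, p=0.268260: f=-0.093776 → p ← 0.268260 + 0.23·(-0.093776) = 0.246692
p(0.46) ≈ 0.2467

0.2467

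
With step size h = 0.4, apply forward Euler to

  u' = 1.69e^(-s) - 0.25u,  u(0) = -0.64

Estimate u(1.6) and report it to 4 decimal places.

0.9169

Euler: u_{n+1} = u_n + h·f(s_n, u_n).
s=0.000000, u=-0.640000: f=1.850000 → u ← -0.640000 + 0.4·1.850000 = 0.100000
s=0.400000, u=0.100000: f=1.107841 → u ← 0.100000 + 0.4·1.107841 = 0.543136
s=0.800000, u=0.543136: f=0.623582 → u ← 0.543136 + 0.4·0.623582 = 0.792569
s=1.200000, u=0.792569: f=0.310876 → u ← 0.792569 + 0.4·0.310876 = 0.916919
u(1.6) ≈ 0.9169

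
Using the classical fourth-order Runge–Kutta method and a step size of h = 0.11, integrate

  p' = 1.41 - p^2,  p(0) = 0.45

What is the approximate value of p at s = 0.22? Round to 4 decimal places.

RK4: k1 = f(s_n, p_n); k2 = f(s_n + h/2, p_n + (h/2)·k1); k3 = f(s_n + h/2, p_n + (h/2)·k2); k4 = f(s_n + h, p_n + h·k3); p_{n+1} = p_n + (h/6)·(k1 + 2k2 + 2k3 + k4).
s=0.000000, p=0.450000:
  k1 = f(0.000000, 0.450000) = 1.207500
  k2 = f(0.055000, 0.516413) = 1.143318
  k3 = f(0.055000, 0.512882) = 1.146952
  k4 = f(0.110000, 0.576165) = 1.078034
  p ← 0.450000 + (0.11/6)·(k1 + 2k2 + 2k3 + k4) = 0.575878
s=0.110000, p=0.575878:
  k1 = f(0.110000, 0.575878) = 1.078365
  k2 = f(0.165000, 0.635188) = 1.006536
  k3 = f(0.165000, 0.631238) = 1.011539
  k4 = f(0.220000, 0.687147) = 0.937829
  p ← 0.575878 + (0.11/6)·(k1 + 2k2 + 2k3 + k4) = 0.686838
p(0.22) ≈ 0.6868

0.6868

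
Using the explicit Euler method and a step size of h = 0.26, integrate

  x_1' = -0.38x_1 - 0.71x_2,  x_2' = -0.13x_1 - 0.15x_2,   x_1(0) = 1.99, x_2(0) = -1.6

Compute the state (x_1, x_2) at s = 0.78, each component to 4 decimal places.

Euler on (x_1,x_2): x_1_{n+1} = x_1_n + h·x_1', x_2_{n+1} = x_2_n + h·x_2'.
0.000000: (1.990000, -1.600000); f=(0.379800, -0.018700) → (2.088748, -1.604862)
0.260000: (2.088748, -1.604862); f=(0.345728, -0.030808) → (2.178637, -1.612872)
0.520000: (2.178637, -1.612872); f=(0.317257, -0.041292) → (2.261124, -1.623608)
(x_1(0.78), x_2(0.78)) ≈ (2.2611, -1.6236)

2.2611, -1.6236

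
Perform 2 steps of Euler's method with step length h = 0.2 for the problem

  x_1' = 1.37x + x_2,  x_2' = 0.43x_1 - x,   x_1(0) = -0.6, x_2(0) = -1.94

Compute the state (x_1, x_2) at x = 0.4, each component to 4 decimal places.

-1.3315, -2.1166

Euler on (x_1,x_2): x_1_{n+1} = x_1_n + h·x_1', x_2_{n+1} = x_2_n + h·x_2'.
0.000000: (-0.600000, -1.940000); f=(-1.940000, -0.258000) → (-0.988000, -1.991600)
0.200000: (-0.988000, -1.991600); f=(-1.717600, -0.624840) → (-1.331520, -2.116568)
(x_1(0.4), x_2(0.4)) ≈ (-1.3315, -2.1166)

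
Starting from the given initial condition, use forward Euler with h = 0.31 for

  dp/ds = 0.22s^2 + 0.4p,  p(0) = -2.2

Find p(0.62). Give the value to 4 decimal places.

-2.7729

Euler: p_{n+1} = p_n + h·f(s_n, p_n).
s=0.000000, p=-2.200000: f=-0.880000 → p ← -2.200000 + 0.31·(-0.880000) = -2.472800
s=0.310000, p=-2.472800: f=-0.967978 → p ← -2.472800 + 0.31·(-0.967978) = -2.772873
p(0.62) ≈ -2.7729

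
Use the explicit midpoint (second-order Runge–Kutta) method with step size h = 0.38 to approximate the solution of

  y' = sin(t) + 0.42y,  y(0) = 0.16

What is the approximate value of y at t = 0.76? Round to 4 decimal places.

Midpoint: k1 = f(t_n, y_n); k2 = f(t_n + h/2, y_n + (h/2)·k1); y_{n+1} = y_n + h·k2.
t=0.000000, y=0.160000:
  k1 = f(0.000000, 0.160000) = 0.067200
  k2 = f(0.190000, 0.172768) = 0.261421
  y ← 0.160000 + 0.38·0.261421 = 0.259340
t=0.380000, y=0.259340:
  k1 = f(0.380000, 0.259340) = 0.479843
  k2 = f(0.570000, 0.350510) = 0.686846
  y ← 0.259340 + 0.38·0.686846 = 0.520342
y(0.76) ≈ 0.5203

0.5203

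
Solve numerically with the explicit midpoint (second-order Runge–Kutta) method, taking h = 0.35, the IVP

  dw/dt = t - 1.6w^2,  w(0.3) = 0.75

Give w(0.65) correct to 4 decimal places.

Midpoint: k1 = f(t_n, w_n); k2 = f(t_n + h/2, w_n + (h/2)·k1); w_{n+1} = w_n + h·k2.
t=0.300000, w=0.750000:
  k1 = f(0.300000, 0.750000) = -0.600000
  k2 = f(0.475000, 0.645000) = -0.190640
  w ← 0.750000 + 0.35·(-0.190640) = 0.683276
w(0.65) ≈ 0.6833

0.6833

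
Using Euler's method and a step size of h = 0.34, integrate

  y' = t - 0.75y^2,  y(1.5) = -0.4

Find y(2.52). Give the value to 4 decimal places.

Euler: y_{n+1} = y_n + h·f(t_n, y_n).
t=1.500000, y=-0.400000: f=1.380000 → y ← -0.400000 + 0.34·1.380000 = 0.069200
t=1.840000, y=0.069200: f=1.836409 → y ← 0.069200 + 0.34·1.836409 = 0.693579
t=2.180000, y=0.693579: f=1.819211 → y ← 0.693579 + 0.34·1.819211 = 1.312111
y(2.52) ≈ 1.3121

1.3121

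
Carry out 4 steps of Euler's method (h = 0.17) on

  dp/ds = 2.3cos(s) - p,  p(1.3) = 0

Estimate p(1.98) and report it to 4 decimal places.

-0.0282

Euler: p_{n+1} = p_n + h·f(s_n, p_n).
s=1.300000, p=0.000000: f=0.615247 → p ← 0.000000 + 0.17·0.615247 = 0.104592
s=1.470000, p=0.104592: f=0.126847 → p ← 0.104592 + 0.17·0.126847 = 0.126156
s=1.640000, p=0.126156: f=-0.285197 → p ← 0.126156 + 0.17·(-0.285197) = 0.077672
s=1.810000, p=0.077672: f=-0.622609 → p ← 0.077672 + 0.17·(-0.622609) = -0.028171
p(1.98) ≈ -0.0282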